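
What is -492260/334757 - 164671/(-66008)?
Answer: 22631671867/22096640056 ≈ 1.0242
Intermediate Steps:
-492260/334757 - 164671/(-66008) = -492260*1/334757 - 164671*(-1/66008) = -492260/334757 + 164671/66008 = 22631671867/22096640056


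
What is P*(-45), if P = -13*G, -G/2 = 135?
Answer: -157950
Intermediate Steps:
G = -270 (G = -2*135 = -270)
P = 3510 (P = -13*(-270) = 3510)
P*(-45) = 3510*(-45) = -157950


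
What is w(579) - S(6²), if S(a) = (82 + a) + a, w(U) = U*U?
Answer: 335087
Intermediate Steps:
w(U) = U²
S(a) = 82 + 2*a
w(579) - S(6²) = 579² - (82 + 2*6²) = 335241 - (82 + 2*36) = 335241 - (82 + 72) = 335241 - 1*154 = 335241 - 154 = 335087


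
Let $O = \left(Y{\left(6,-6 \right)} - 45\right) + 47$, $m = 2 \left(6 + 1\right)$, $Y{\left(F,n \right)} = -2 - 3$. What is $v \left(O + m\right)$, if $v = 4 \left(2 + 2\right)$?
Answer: $176$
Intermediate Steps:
$Y{\left(F,n \right)} = -5$
$m = 14$ ($m = 2 \cdot 7 = 14$)
$O = -3$ ($O = \left(-5 - 45\right) + 47 = -50 + 47 = -3$)
$v = 16$ ($v = 4 \cdot 4 = 16$)
$v \left(O + m\right) = 16 \left(-3 + 14\right) = 16 \cdot 11 = 176$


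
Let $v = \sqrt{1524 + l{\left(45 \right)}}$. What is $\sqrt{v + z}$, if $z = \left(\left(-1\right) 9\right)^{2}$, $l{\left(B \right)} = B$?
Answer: $\sqrt{81 + \sqrt{1569}} \approx 10.982$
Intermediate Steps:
$v = \sqrt{1569}$ ($v = \sqrt{1524 + 45} = \sqrt{1569} \approx 39.611$)
$z = 81$ ($z = \left(-9\right)^{2} = 81$)
$\sqrt{v + z} = \sqrt{\sqrt{1569} + 81} = \sqrt{81 + \sqrt{1569}}$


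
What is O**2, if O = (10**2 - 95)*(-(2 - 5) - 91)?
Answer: 193600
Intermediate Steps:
O = -440 (O = (100 - 95)*(-1*(-3) - 91) = 5*(3 - 91) = 5*(-88) = -440)
O**2 = (-440)**2 = 193600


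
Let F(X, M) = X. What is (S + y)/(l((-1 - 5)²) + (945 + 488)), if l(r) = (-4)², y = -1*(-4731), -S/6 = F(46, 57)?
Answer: 495/161 ≈ 3.0745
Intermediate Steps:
S = -276 (S = -6*46 = -276)
y = 4731
l(r) = 16
(S + y)/(l((-1 - 5)²) + (945 + 488)) = (-276 + 4731)/(16 + (945 + 488)) = 4455/(16 + 1433) = 4455/1449 = 4455*(1/1449) = 495/161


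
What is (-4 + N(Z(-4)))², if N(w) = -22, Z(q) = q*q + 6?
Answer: 676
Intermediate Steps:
Z(q) = 6 + q² (Z(q) = q² + 6 = 6 + q²)
(-4 + N(Z(-4)))² = (-4 - 22)² = (-26)² = 676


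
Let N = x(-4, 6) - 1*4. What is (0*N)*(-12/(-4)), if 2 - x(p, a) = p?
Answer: 0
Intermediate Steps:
x(p, a) = 2 - p
N = 2 (N = (2 - 1*(-4)) - 1*4 = (2 + 4) - 4 = 6 - 4 = 2)
(0*N)*(-12/(-4)) = (0*2)*(-12/(-4)) = 0*(-12*(-¼)) = 0*3 = 0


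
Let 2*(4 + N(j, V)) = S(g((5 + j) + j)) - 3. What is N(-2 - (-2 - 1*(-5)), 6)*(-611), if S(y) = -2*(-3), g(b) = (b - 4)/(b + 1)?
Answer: 3055/2 ≈ 1527.5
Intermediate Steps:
g(b) = (-4 + b)/(1 + b)
S(y) = 6
N(j, V) = -5/2 (N(j, V) = -4 + (6 - 3)/2 = -4 + (½)*3 = -4 + 3/2 = -5/2)
N(-2 - (-2 - 1*(-5)), 6)*(-611) = -5/2*(-611) = 3055/2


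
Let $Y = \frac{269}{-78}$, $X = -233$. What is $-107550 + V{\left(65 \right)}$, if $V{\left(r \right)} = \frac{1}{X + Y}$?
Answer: $- \frac{1983544728}{18443} \approx -1.0755 \cdot 10^{5}$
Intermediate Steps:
$Y = - \frac{269}{78}$ ($Y = 269 \left(- \frac{1}{78}\right) = - \frac{269}{78} \approx -3.4487$)
$V{\left(r \right)} = - \frac{78}{18443}$ ($V{\left(r \right)} = \frac{1}{-233 - \frac{269}{78}} = \frac{1}{- \frac{18443}{78}} = - \frac{78}{18443}$)
$-107550 + V{\left(65 \right)} = -107550 - \frac{78}{18443} = - \frac{1983544728}{18443}$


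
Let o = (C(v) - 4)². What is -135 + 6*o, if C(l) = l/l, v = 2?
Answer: -81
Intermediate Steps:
C(l) = 1
o = 9 (o = (1 - 4)² = (-3)² = 9)
-135 + 6*o = -135 + 6*9 = -135 + 54 = -81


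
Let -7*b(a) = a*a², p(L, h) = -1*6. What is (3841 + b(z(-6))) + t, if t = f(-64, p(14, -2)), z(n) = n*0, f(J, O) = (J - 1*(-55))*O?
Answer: 3895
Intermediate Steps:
p(L, h) = -6
f(J, O) = O*(55 + J) (f(J, O) = (J + 55)*O = (55 + J)*O = O*(55 + J))
z(n) = 0
t = 54 (t = -6*(55 - 64) = -6*(-9) = 54)
b(a) = -a³/7 (b(a) = -a*a²/7 = -a³/7)
(3841 + b(z(-6))) + t = (3841 - ⅐*0³) + 54 = (3841 - ⅐*0) + 54 = (3841 + 0) + 54 = 3841 + 54 = 3895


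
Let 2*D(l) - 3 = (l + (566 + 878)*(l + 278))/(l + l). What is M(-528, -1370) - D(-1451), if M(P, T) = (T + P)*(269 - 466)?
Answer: 2168446455/5804 ≈ 3.7361e+5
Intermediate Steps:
M(P, T) = -197*P - 197*T (M(P, T) = (P + T)*(-197) = -197*P - 197*T)
D(l) = 3/2 + (401432 + 1445*l)/(4*l) (D(l) = 3/2 + ((l + (566 + 878)*(l + 278))/(l + l))/2 = 3/2 + ((l + 1444*(278 + l))/((2*l)))/2 = 3/2 + ((l + (401432 + 1444*l))*(1/(2*l)))/2 = 3/2 + ((401432 + 1445*l)*(1/(2*l)))/2 = 3/2 + ((401432 + 1445*l)/(2*l))/2 = 3/2 + (401432 + 1445*l)/(4*l))
M(-528, -1370) - D(-1451) = (-197*(-528) - 197*(-1370)) - (1451/4 + 100358/(-1451)) = (104016 + 269890) - (1451/4 + 100358*(-1/1451)) = 373906 - (1451/4 - 100358/1451) = 373906 - 1*1703969/5804 = 373906 - 1703969/5804 = 2168446455/5804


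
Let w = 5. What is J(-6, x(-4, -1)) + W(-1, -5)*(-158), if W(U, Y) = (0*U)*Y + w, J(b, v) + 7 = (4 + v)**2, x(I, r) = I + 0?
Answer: -797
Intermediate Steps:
x(I, r) = I
J(b, v) = -7 + (4 + v)**2
W(U, Y) = 5 (W(U, Y) = (0*U)*Y + 5 = 0*Y + 5 = 0 + 5 = 5)
J(-6, x(-4, -1)) + W(-1, -5)*(-158) = (-7 + (4 - 4)**2) + 5*(-158) = (-7 + 0**2) - 790 = (-7 + 0) - 790 = -7 - 790 = -797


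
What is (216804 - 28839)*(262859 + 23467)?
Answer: 53819266590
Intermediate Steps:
(216804 - 28839)*(262859 + 23467) = 187965*286326 = 53819266590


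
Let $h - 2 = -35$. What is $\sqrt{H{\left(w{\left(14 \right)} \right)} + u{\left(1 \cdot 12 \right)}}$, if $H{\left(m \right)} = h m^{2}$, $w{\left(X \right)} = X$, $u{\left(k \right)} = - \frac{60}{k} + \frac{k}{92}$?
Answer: $\frac{2 i \sqrt{856037}}{23} \approx 80.454 i$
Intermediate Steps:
$h = -33$ ($h = 2 - 35 = -33$)
$u{\left(k \right)} = - \frac{60}{k} + \frac{k}{92}$ ($u{\left(k \right)} = - \frac{60}{k} + k \frac{1}{92} = - \frac{60}{k} + \frac{k}{92}$)
$H{\left(m \right)} = - 33 m^{2}$
$\sqrt{H{\left(w{\left(14 \right)} \right)} + u{\left(1 \cdot 12 \right)}} = \sqrt{- 33 \cdot 14^{2} - \left(5 - \frac{1}{92} \cdot 12\right)} = \sqrt{\left(-33\right) 196 + \left(- \frac{60}{12} + \frac{1}{92} \cdot 12\right)} = \sqrt{-6468 + \left(\left(-60\right) \frac{1}{12} + \frac{3}{23}\right)} = \sqrt{-6468 + \left(-5 + \frac{3}{23}\right)} = \sqrt{-6468 - \frac{112}{23}} = \sqrt{- \frac{148876}{23}} = \frac{2 i \sqrt{856037}}{23}$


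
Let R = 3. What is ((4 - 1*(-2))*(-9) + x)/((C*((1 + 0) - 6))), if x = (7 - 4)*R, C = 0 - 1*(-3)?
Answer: 3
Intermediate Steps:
C = 3 (C = 0 + 3 = 3)
x = 9 (x = (7 - 4)*3 = 3*3 = 9)
((4 - 1*(-2))*(-9) + x)/((C*((1 + 0) - 6))) = ((4 - 1*(-2))*(-9) + 9)/((3*((1 + 0) - 6))) = ((4 + 2)*(-9) + 9)/((3*(1 - 6))) = (6*(-9) + 9)/((3*(-5))) = (-54 + 9)/(-15) = -45*(-1/15) = 3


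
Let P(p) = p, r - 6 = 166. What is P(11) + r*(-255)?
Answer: -43849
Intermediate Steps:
r = 172 (r = 6 + 166 = 172)
P(11) + r*(-255) = 11 + 172*(-255) = 11 - 43860 = -43849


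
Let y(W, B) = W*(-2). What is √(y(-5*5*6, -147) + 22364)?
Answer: 2*√5666 ≈ 150.55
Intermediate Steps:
y(W, B) = -2*W
√(y(-5*5*6, -147) + 22364) = √(-2*(-5*5)*6 + 22364) = √(-(-50)*6 + 22364) = √(-2*(-150) + 22364) = √(300 + 22364) = √22664 = 2*√5666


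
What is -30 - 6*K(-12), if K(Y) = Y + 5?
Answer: 12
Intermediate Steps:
K(Y) = 5 + Y
-30 - 6*K(-12) = -30 - 6*(5 - 12) = -30 - 6*(-7) = -30 + 42 = 12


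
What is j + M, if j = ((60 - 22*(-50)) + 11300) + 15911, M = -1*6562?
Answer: 21809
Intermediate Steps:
M = -6562
j = 28371 (j = ((60 + 1100) + 11300) + 15911 = (1160 + 11300) + 15911 = 12460 + 15911 = 28371)
j + M = 28371 - 6562 = 21809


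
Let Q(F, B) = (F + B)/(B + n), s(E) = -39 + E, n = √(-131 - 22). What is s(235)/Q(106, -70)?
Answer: -3430/9 + 49*I*√17/3 ≈ -381.11 + 67.344*I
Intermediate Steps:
n = 3*I*√17 (n = √(-153) = 3*I*√17 ≈ 12.369*I)
Q(F, B) = (B + F)/(B + 3*I*√17) (Q(F, B) = (F + B)/(B + 3*I*√17) = (B + F)/(B + 3*I*√17))
s(235)/Q(106, -70) = (-39 + 235)/(((-70 + 106)/(-70 + 3*I*√17))) = 196/((36/(-70 + 3*I*√17))) = 196*(-35/18 + I*√17/12) = -3430/9 + 49*I*√17/3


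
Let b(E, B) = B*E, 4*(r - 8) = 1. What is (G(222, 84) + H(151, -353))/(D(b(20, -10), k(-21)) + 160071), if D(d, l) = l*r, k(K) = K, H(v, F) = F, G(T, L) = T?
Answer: -524/639591 ≈ -0.00081927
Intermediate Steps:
r = 33/4 (r = 8 + (¼)*1 = 8 + ¼ = 33/4 ≈ 8.2500)
D(d, l) = 33*l/4 (D(d, l) = l*(33/4) = 33*l/4)
(G(222, 84) + H(151, -353))/(D(b(20, -10), k(-21)) + 160071) = (222 - 353)/((33/4)*(-21) + 160071) = -131/(-693/4 + 160071) = -131/639591/4 = -131*4/639591 = -524/639591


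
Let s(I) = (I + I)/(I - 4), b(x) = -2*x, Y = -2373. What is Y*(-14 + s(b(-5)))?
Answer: 25312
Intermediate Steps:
s(I) = 2*I/(-4 + I) (s(I) = (2*I)/(-4 + I) = 2*I/(-4 + I))
Y*(-14 + s(b(-5))) = -2373*(-14 + 2*(-2*(-5))/(-4 - 2*(-5))) = -2373*(-14 + 2*10/(-4 + 10)) = -2373*(-14 + 2*10/6) = -2373*(-14 + 2*10*(⅙)) = -2373*(-14 + 10/3) = -2373*(-32/3) = 25312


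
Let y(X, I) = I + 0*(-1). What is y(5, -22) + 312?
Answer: 290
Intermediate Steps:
y(X, I) = I (y(X, I) = I + 0 = I)
y(5, -22) + 312 = -22 + 312 = 290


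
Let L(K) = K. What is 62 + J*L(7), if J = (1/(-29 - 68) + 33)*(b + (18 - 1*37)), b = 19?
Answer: 62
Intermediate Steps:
J = 0 (J = (1/(-29 - 68) + 33)*(19 + (18 - 1*37)) = (1/(-97) + 33)*(19 + (18 - 37)) = (-1/97 + 33)*(19 - 19) = (3200/97)*0 = 0)
62 + J*L(7) = 62 + 0*7 = 62 + 0 = 62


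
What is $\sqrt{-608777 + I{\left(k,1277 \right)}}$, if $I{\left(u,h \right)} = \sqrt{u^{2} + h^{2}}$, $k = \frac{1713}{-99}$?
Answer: $\frac{\sqrt{-662958153 + 33 \sqrt{1776189922}}}{33} \approx 779.42 i$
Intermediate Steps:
$k = - \frac{571}{33}$ ($k = 1713 \left(- \frac{1}{99}\right) = - \frac{571}{33} \approx -17.303$)
$I{\left(u,h \right)} = \sqrt{h^{2} + u^{2}}$
$\sqrt{-608777 + I{\left(k,1277 \right)}} = \sqrt{-608777 + \sqrt{1277^{2} + \left(- \frac{571}{33}\right)^{2}}} = \sqrt{-608777 + \sqrt{1630729 + \frac{326041}{1089}}} = \sqrt{-608777 + \sqrt{\frac{1776189922}{1089}}} = \sqrt{-608777 + \frac{\sqrt{1776189922}}{33}}$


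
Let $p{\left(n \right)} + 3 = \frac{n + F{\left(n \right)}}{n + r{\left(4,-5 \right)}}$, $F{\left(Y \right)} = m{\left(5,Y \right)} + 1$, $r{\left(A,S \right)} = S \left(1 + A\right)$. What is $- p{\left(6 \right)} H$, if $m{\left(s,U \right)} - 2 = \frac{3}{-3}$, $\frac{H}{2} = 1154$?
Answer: $\frac{150020}{19} \approx 7895.8$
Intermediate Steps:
$H = 2308$ ($H = 2 \cdot 1154 = 2308$)
$m{\left(s,U \right)} = 1$ ($m{\left(s,U \right)} = 2 + \frac{3}{-3} = 2 + 3 \left(- \frac{1}{3}\right) = 2 - 1 = 1$)
$F{\left(Y \right)} = 2$ ($F{\left(Y \right)} = 1 + 1 = 2$)
$p{\left(n \right)} = -3 + \frac{2 + n}{-25 + n}$ ($p{\left(n \right)} = -3 + \frac{n + 2}{n - 5 \left(1 + 4\right)} = -3 + \frac{2 + n}{n - 25} = -3 + \frac{2 + n}{-25 + n}$)
$- p{\left(6 \right)} H = - \frac{77 - 12}{-25 + 6} \cdot 2308 = - \frac{77 - 12}{-19} \cdot 2308 = - \frac{\left(-1\right) 65}{19} \cdot 2308 = \left(-1\right) \left(- \frac{65}{19}\right) 2308 = \frac{65}{19} \cdot 2308 = \frac{150020}{19}$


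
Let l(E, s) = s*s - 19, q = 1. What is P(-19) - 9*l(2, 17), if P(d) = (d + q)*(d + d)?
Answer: -1746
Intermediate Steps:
l(E, s) = -19 + s² (l(E, s) = s² - 19 = -19 + s²)
P(d) = 2*d*(1 + d) (P(d) = (d + 1)*(d + d) = (1 + d)*(2*d) = 2*d*(1 + d))
P(-19) - 9*l(2, 17) = 2*(-19)*(1 - 19) - 9*(-19 + 17²) = 2*(-19)*(-18) - 9*(-19 + 289) = 684 - 9*270 = 684 - 2430 = -1746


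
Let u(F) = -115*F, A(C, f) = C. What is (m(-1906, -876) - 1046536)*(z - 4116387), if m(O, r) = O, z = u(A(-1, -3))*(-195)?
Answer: 4339304330904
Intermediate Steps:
z = -22425 (z = -115*(-1)*(-195) = 115*(-195) = -22425)
(m(-1906, -876) - 1046536)*(z - 4116387) = (-1906 - 1046536)*(-22425 - 4116387) = -1048442*(-4138812) = 4339304330904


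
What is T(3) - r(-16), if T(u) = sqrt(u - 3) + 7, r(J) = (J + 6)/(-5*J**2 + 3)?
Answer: 8929/1277 ≈ 6.9922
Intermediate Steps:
r(J) = (6 + J)/(3 - 5*J**2)
T(u) = 7 + sqrt(-3 + u) (T(u) = sqrt(-3 + u) + 7 = 7 + sqrt(-3 + u))
T(3) - r(-16) = (7 + sqrt(-3 + 3)) - (-6 - 1*(-16))/(-3 + 5*(-16)**2) = (7 + sqrt(0)) - (-6 + 16)/(-3 + 5*256) = (7 + 0) - 10/(-3 + 1280) = 7 - 10/1277 = 8929/1277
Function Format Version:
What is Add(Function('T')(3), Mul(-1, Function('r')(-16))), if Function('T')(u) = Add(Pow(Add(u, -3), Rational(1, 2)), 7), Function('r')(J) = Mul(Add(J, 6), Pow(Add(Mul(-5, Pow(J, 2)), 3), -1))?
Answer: Rational(8929, 1277) ≈ 6.9922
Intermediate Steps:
Function('r')(J) = Mul(Pow(Add(3, Mul(-5, Pow(J, 2))), -1), Add(6, J)) (Function('r')(J) = Mul(Add(6, J), Pow(Add(3, Mul(-5, Pow(J, 2))), -1)) = Mul(Pow(Add(3, Mul(-5, Pow(J, 2))), -1), Add(6, J)))
Function('T')(u) = Add(7, Pow(Add(-3, u), Rational(1, 2))) (Function('T')(u) = Add(Pow(Add(-3, u), Rational(1, 2)), 7) = Add(7, Pow(Add(-3, u), Rational(1, 2))))
Add(Function('T')(3), Mul(-1, Function('r')(-16))) = Add(Add(7, Pow(Add(-3, 3), Rational(1, 2))), Mul(-1, Mul(Pow(Add(-3, Mul(5, Pow(-16, 2))), -1), Add(-6, Mul(-1, -16))))) = Add(Add(7, Pow(0, Rational(1, 2))), Mul(-1, Mul(Pow(Add(-3, Mul(5, 256)), -1), Add(-6, 16)))) = Add(Add(7, 0), Mul(-1, Mul(Pow(Add(-3, 1280), -1), 10))) = Add(7, Mul(-1, Mul(Pow(1277, -1), 10))) = Add(7, Mul(-1, Mul(Rational(1, 1277), 10))) = Add(7, Mul(-1, Rational(10, 1277))) = Add(7, Rational(-10, 1277)) = Rational(8929, 1277)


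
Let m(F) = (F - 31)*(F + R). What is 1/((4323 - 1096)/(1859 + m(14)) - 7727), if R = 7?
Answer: -1502/11602727 ≈ -0.00012945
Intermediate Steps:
m(F) = (-31 + F)*(7 + F) (m(F) = (F - 31)*(F + 7) = (-31 + F)*(7 + F))
1/((4323 - 1096)/(1859 + m(14)) - 7727) = 1/((4323 - 1096)/(1859 + (-217 + 14**2 - 24*14)) - 7727) = 1/(3227/(1859 + (-217 + 196 - 336)) - 7727) = 1/(3227/(1859 - 357) - 7727) = 1/(3227/1502 - 7727) = 1/(-11602727/1502) = -1502/11602727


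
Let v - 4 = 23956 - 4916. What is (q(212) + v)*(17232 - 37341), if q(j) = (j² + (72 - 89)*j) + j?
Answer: -1218524964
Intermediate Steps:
q(j) = j² - 16*j (q(j) = (j² - 17*j) + j = j² - 16*j)
v = 19044 (v = 4 + (23956 - 4916) = 4 + 19040 = 19044)
(q(212) + v)*(17232 - 37341) = (212*(-16 + 212) + 19044)*(17232 - 37341) = (212*196 + 19044)*(-20109) = (41552 + 19044)*(-20109) = 60596*(-20109) = -1218524964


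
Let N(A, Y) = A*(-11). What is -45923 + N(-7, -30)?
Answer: -45846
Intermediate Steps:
N(A, Y) = -11*A
-45923 + N(-7, -30) = -45923 - 11*(-7) = -45923 + 77 = -45846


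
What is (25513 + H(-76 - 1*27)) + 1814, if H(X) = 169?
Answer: 27496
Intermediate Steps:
(25513 + H(-76 - 1*27)) + 1814 = (25513 + 169) + 1814 = 25682 + 1814 = 27496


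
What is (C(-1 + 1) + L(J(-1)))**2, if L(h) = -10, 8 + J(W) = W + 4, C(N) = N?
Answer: 100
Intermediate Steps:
J(W) = -4 + W (J(W) = -8 + (W + 4) = -8 + (4 + W) = -4 + W)
(C(-1 + 1) + L(J(-1)))**2 = ((-1 + 1) - 10)**2 = (0 - 10)**2 = (-10)**2 = 100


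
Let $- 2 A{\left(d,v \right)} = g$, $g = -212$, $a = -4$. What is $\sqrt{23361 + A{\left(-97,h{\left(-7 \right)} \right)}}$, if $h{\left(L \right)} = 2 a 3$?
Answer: $\sqrt{23467} \approx 153.19$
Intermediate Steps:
$h{\left(L \right)} = -24$ ($h{\left(L \right)} = 2 \left(-4\right) 3 = \left(-8\right) 3 = -24$)
$A{\left(d,v \right)} = 106$ ($A{\left(d,v \right)} = \left(- \frac{1}{2}\right) \left(-212\right) = 106$)
$\sqrt{23361 + A{\left(-97,h{\left(-7 \right)} \right)}} = \sqrt{23361 + 106} = \sqrt{23467}$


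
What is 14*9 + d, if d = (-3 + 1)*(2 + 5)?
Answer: 112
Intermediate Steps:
d = -14 (d = -2*7 = -14)
14*9 + d = 14*9 - 14 = 126 - 14 = 112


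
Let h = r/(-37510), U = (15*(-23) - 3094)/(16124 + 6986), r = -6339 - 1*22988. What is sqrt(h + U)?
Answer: 8*sqrt(153566423755)/3940255 ≈ 0.79564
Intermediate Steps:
r = -29327 (r = -6339 - 22988 = -29327)
U = -3439/23110 (U = (-345 - 3094)/23110 = -3439*1/23110 = -3439/23110 ≈ -0.14881)
h = 29327/37510 (h = -29327/(-37510) = -29327*(-1/37510) = 29327/37510 ≈ 0.78185)
sqrt(h + U) = sqrt(29327/37510 - 3439/23110) = sqrt(27437504/43342805) = 8*sqrt(153566423755)/3940255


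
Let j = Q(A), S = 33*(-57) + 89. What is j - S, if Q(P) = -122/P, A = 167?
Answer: 299142/167 ≈ 1791.3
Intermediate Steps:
S = -1792 (S = -1881 + 89 = -1792)
j = -122/167 ≈ -0.73054
j - S = -122/167 - 1*(-1792) = -122/167 + 1792 = 299142/167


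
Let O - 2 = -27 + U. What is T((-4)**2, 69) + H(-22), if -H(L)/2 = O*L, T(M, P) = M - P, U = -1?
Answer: -1197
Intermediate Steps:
O = -26 (O = 2 + (-27 - 1) = 2 - 28 = -26)
H(L) = 52*L (H(L) = -(-52)*L = 52*L)
T((-4)**2, 69) + H(-22) = ((-4)**2 - 1*69) + 52*(-22) = (16 - 69) - 1144 = -53 - 1144 = -1197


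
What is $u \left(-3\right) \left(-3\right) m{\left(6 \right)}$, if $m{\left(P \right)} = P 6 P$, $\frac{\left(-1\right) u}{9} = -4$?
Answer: $69984$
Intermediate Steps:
$u = 36$ ($u = \left(-9\right) \left(-4\right) = 36$)
$m{\left(P \right)} = 6 P^{2}$ ($m{\left(P \right)} = 6 P P = 6 P^{2}$)
$u \left(-3\right) \left(-3\right) m{\left(6 \right)} = 36 \left(-3\right) \left(-3\right) 6 \cdot 6^{2} = \left(-108\right) \left(-3\right) 6 \cdot 36 = 324 \cdot 216 = 69984$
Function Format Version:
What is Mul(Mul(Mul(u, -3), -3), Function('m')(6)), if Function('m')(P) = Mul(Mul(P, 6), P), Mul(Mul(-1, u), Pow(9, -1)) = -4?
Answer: 69984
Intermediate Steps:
u = 36 (u = Mul(-9, -4) = 36)
Function('m')(P) = Mul(6, Pow(P, 2)) (Function('m')(P) = Mul(Mul(6, P), P) = Mul(6, Pow(P, 2)))
Mul(Mul(Mul(u, -3), -3), Function('m')(6)) = Mul(Mul(Mul(36, -3), -3), Mul(6, Pow(6, 2))) = Mul(Mul(-108, -3), Mul(6, 36)) = Mul(324, 216) = 69984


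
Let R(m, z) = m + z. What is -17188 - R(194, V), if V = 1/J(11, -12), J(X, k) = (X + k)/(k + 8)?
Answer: -17386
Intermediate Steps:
J(X, k) = (X + k)/(8 + k)
V = 4 (V = 1/((11 - 12)/(8 - 12)) = 1/(-1/(-4)) = 1/(-¼*(-1)) = 1/(¼) = 4)
-17188 - R(194, V) = -17188 - (194 + 4) = -17188 - 1*198 = -17188 - 198 = -17386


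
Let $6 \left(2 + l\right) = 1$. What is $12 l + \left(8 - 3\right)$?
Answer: $-17$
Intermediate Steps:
$l = - \frac{11}{6}$ ($l = -2 + \frac{1}{6} \cdot 1 = -2 + \frac{1}{6} = - \frac{11}{6} \approx -1.8333$)
$12 l + \left(8 - 3\right) = 12 \left(- \frac{11}{6}\right) + \left(8 - 3\right) = -22 + 5 = -17$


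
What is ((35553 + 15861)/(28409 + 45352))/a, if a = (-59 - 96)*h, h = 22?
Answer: -779/3810985 ≈ -0.00020441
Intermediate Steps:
a = -3410 (a = (-59 - 96)*22 = -155*22 = -3410)
((35553 + 15861)/(28409 + 45352))/a = ((35553 + 15861)/(28409 + 45352))/(-3410) = (51414/73761)*(-1/3410) = (51414*(1/73761))*(-1/3410) = (17138/24587)*(-1/3410) = -779/3810985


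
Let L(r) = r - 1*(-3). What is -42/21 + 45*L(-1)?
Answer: 88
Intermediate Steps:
L(r) = 3 + r (L(r) = r + 3 = 3 + r)
-42/21 + 45*L(-1) = -42/21 + 45*(3 - 1) = -42*1/21 + 45*2 = -2 + 90 = 88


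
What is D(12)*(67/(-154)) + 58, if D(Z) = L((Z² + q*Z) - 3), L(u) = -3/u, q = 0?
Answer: 419871/7238 ≈ 58.009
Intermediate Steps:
D(Z) = -3/(-3 + Z²) (D(Z) = -3/((Z² + 0*Z) - 3) = -3/((Z² + 0) - 3) = -3/(Z² - 3) = -3/(-3 + Z²))
D(12)*(67/(-154)) + 58 = (-3/(-3 + 12²))*(67/(-154)) + 58 = (-3/(-3 + 144))*(67*(-1/154)) + 58 = -3/141*(-67/154) + 58 = -3*1/141*(-67/154) + 58 = -1/47*(-67/154) + 58 = 67/7238 + 58 = 419871/7238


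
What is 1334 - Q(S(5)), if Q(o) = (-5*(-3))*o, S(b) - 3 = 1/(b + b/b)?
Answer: 2573/2 ≈ 1286.5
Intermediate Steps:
S(b) = 3 + 1/(1 + b) (S(b) = 3 + 1/(b + b/b) = 3 + 1/(b + 1) = 3 + 1/(1 + b))
Q(o) = 15*o
1334 - Q(S(5)) = 1334 - 15*(4 + 3*5)/(1 + 5) = 1334 - 15*(4 + 15)/6 = 1334 - 15*(⅙)*19 = 1334 - 15*19/6 = 1334 - 1*95/2 = 1334 - 95/2 = 2573/2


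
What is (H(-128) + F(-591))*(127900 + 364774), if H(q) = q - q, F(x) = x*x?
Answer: 172081667394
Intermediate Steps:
F(x) = x²
H(q) = 0
(H(-128) + F(-591))*(127900 + 364774) = (0 + (-591)²)*(127900 + 364774) = (0 + 349281)*492674 = 349281*492674 = 172081667394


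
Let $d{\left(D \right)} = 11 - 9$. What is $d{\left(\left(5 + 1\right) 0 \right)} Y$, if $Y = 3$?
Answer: $6$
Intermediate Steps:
$d{\left(D \right)} = 2$
$d{\left(\left(5 + 1\right) 0 \right)} Y = 2 \cdot 3 = 6$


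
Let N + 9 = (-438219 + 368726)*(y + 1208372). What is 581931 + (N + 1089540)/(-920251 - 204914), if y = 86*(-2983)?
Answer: 240304368082/375055 ≈ 6.4072e+5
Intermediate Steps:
y = -256538
N = -66145800171 (N = -9 + (-438219 + 368726)*(-256538 + 1208372) = -9 - 69493*951834 = -9 - 66145800162 = -66145800171)
581931 + (N + 1089540)/(-920251 - 204914) = 581931 + (-66145800171 + 1089540)/(-920251 - 204914) = 581931 - 66144710631/(-1125165) = 581931 - 66144710631*(-1/1125165) = 581931 + 22048236877/375055 = 240304368082/375055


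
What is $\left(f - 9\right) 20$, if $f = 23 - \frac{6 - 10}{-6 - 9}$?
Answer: $\frac{824}{3} \approx 274.67$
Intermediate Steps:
$f = \frac{341}{15}$ ($f = 23 - - \frac{4}{-15} = 23 - \left(-4\right) \left(- \frac{1}{15}\right) = 23 - \frac{4}{15} = \frac{341}{15} \approx 22.733$)
$\left(f - 9\right) 20 = \left(\frac{341}{15} - 9\right) 20 = \frac{206}{15} \cdot 20 = \frac{824}{3}$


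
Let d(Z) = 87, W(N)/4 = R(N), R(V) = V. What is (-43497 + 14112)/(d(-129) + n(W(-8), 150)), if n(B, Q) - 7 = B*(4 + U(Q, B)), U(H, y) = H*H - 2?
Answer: 1959/47998 ≈ 0.040814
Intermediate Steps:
U(H, y) = -2 + H**2 (U(H, y) = H**2 - 2 = -2 + H**2)
W(N) = 4*N
n(B, Q) = 7 + B*(2 + Q**2) (n(B, Q) = 7 + B*(4 + (-2 + Q**2)) = 7 + B*(2 + Q**2))
(-43497 + 14112)/(d(-129) + n(W(-8), 150)) = (-43497 + 14112)/(87 + (7 + 2*(4*(-8)) + (4*(-8))*150**2)) = -29385/(87 + (7 + 2*(-32) - 32*22500)) = -29385/(87 + (7 - 64 - 720000)) = -29385/(87 - 720057) = -29385/(-719970) = -29385*(-1/719970) = 1959/47998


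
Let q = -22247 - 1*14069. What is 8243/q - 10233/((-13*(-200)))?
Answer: -98263357/23605400 ≈ -4.1628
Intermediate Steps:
q = -36316 (q = -22247 - 14069 = -36316)
8243/q - 10233/((-13*(-200))) = 8243/(-36316) - 10233/((-13*(-200))) = 8243*(-1/36316) - 10233/2600 = -8243/36316 - 10233*1/2600 = -8243/36316 - 10233/2600 = -98263357/23605400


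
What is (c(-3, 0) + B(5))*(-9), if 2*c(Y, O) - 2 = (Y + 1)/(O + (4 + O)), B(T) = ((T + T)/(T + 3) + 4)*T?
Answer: -243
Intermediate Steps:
B(T) = T*(4 + 2*T/(3 + T)) (B(T) = ((2*T)/(3 + T) + 4)*T = (2*T/(3 + T) + 4)*T = (4 + 2*T/(3 + T))*T = T*(4 + 2*T/(3 + T)))
c(Y, O) = 1 + (1 + Y)/(2*(4 + 2*O)) (c(Y, O) = 1 + ((Y + 1)/(O + (4 + O)))/2 = 1 + ((1 + Y)/(4 + 2*O))/2 = 1 + (1 + Y)/(2*(4 + 2*O)))
(c(-3, 0) + B(5))*(-9) = ((9 - 3 + 4*0)/(4*(2 + 0)) + 6*5*(2 + 5)/(3 + 5))*(-9) = ((¼)*(9 - 3 + 0)/2 + 6*5*7/8)*(-9) = ((¼)*(½)*6 + 6*5*(⅛)*7)*(-9) = (¾ + 105/4)*(-9) = 27*(-9) = -243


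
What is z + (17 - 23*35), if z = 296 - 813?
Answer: -1305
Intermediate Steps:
z = -517
z + (17 - 23*35) = -517 + (17 - 23*35) = -517 + (17 - 805) = -517 - 788 = -1305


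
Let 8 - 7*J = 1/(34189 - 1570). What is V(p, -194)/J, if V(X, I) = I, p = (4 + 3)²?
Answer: -44296602/260951 ≈ -169.75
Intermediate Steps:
p = 49 (p = 7² = 49)
J = 260951/228333 (J = 8/7 - 1/(7*(34189 - 1570)) = 8/7 - ⅐/32619 = 8/7 - ⅐*1/32619 = 8/7 - 1/228333 = 260951/228333 ≈ 1.1429)
V(p, -194)/J = -194/260951/228333 = -194*228333/260951 = -44296602/260951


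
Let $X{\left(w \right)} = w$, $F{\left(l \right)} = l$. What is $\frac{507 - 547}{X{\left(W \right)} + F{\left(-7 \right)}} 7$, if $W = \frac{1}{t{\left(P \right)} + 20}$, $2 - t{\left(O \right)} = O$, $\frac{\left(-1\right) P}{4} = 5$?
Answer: $\frac{11760}{293} \approx 40.137$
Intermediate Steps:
$P = -20$ ($P = \left(-4\right) 5 = -20$)
$t{\left(O \right)} = 2 - O$
$W = \frac{1}{42}$ ($W = \frac{1}{\left(2 - -20\right) + 20} = \frac{1}{\left(2 + 20\right) + 20} = \frac{1}{22 + 20} = \frac{1}{42} \approx 0.02381$)
$\frac{507 - 547}{X{\left(W \right)} + F{\left(-7 \right)}} 7 = \frac{507 - 547}{\frac{1}{42} - 7} \cdot 7 = - \frac{40}{- \frac{293}{42}} \cdot 7 = \left(-40\right) \left(- \frac{42}{293}\right) 7 = \frac{1680}{293} \cdot 7 = \frac{11760}{293}$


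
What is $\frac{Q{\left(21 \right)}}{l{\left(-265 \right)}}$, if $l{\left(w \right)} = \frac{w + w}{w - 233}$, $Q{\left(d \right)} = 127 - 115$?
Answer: $\frac{2988}{265} \approx 11.275$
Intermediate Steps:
$Q{\left(d \right)} = 12$
$l{\left(w \right)} = \frac{2 w}{-233 + w}$
$\frac{Q{\left(21 \right)}}{l{\left(-265 \right)}} = \frac{12}{2 \left(-265\right) \frac{1}{-233 - 265}} = \frac{12}{2 \left(-265\right) \frac{1}{-498}} = \frac{12}{2 \left(-265\right) \left(- \frac{1}{498}\right)} = \frac{12}{\frac{265}{249}} = 12 \cdot \frac{249}{265} = \frac{2988}{265}$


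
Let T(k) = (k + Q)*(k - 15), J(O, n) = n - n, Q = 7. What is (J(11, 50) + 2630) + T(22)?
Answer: 2833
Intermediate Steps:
J(O, n) = 0
T(k) = (-15 + k)*(7 + k) (T(k) = (k + 7)*(k - 15) = (7 + k)*(-15 + k) = (-15 + k)*(7 + k))
(J(11, 50) + 2630) + T(22) = (0 + 2630) + (-105 + 22² - 8*22) = 2630 + (-105 + 484 - 176) = 2630 + 203 = 2833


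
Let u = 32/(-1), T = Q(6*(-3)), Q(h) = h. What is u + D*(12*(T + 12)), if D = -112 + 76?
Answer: 2560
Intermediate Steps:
T = -18 (T = 6*(-3) = -18)
D = -36
u = -32 (u = 32*(-1) = -32)
u + D*(12*(T + 12)) = -32 - 432*(-18 + 12) = -32 - 432*(-6) = -32 - 36*(-72) = -32 + 2592 = 2560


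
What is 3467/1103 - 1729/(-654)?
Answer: 4174505/721362 ≈ 5.7870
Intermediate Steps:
3467/1103 - 1729/(-654) = 3467*(1/1103) - 1729*(-1/654) = 3467/1103 + 1729/654 = 4174505/721362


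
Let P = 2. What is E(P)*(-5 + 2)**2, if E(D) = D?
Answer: 18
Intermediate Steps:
E(P)*(-5 + 2)**2 = 2*(-5 + 2)**2 = 2*(-3)**2 = 2*9 = 18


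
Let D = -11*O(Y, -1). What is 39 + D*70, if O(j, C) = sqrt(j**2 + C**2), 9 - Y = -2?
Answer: 39 - 770*sqrt(122) ≈ -8465.9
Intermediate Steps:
Y = 11 (Y = 9 - 1*(-2) = 9 + 2 = 11)
O(j, C) = sqrt(C**2 + j**2)
D = -11*sqrt(122) (D = -11*sqrt((-1)**2 + 11**2) = -11*sqrt(1 + 121) = -11*sqrt(122) ≈ -121.50)
39 + D*70 = 39 - 11*sqrt(122)*70 = 39 - 770*sqrt(122)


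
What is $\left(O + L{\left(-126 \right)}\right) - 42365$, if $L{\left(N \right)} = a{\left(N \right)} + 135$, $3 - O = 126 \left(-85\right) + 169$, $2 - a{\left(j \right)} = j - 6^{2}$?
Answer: $-31522$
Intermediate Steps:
$a{\left(j \right)} = 38 - j$ ($a{\left(j \right)} = 2 - \left(j - 6^{2}\right) = 2 - \left(j - 36\right) = 2 - \left(-36 + j\right) = 38 - j$)
$O = 10544$ ($O = 3 - \left(126 \left(-85\right) + 169\right) = 3 - \left(-10710 + 169\right) = 3 - -10541 = 3 + 10541 = 10544$)
$L{\left(N \right)} = 173 - N$ ($L{\left(N \right)} = \left(38 - N\right) + 135 = 173 - N$)
$\left(O + L{\left(-126 \right)}\right) - 42365 = \left(10544 + \left(173 - -126\right)\right) - 42365 = \left(10544 + \left(173 + 126\right)\right) - 42365 = \left(10544 + 299\right) - 42365 = 10843 - 42365 = -31522$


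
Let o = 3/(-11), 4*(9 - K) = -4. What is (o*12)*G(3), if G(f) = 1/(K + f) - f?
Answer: 1368/143 ≈ 9.5664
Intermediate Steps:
K = 10 (K = 9 - ¼*(-4) = 9 + 1 = 10)
o = -3/11 (o = 3*(-1/11) = -3/11 ≈ -0.27273)
G(f) = 1/(10 + f) - f
(o*12)*G(3) = (-3/11*12)*((1 - 1*3² - 10*3)/(10 + 3)) = -36*(1 - 1*9 - 30)/(11*13) = -36*(1 - 9 - 30)/143 = -36*(-38)/143 = -36/11*(-38/13) = 1368/143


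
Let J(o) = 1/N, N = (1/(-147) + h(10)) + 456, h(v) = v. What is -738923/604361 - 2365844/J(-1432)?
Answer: -97944363361821365/88841067 ≈ -1.1025e+9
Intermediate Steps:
N = 68501/147 (N = (1/(-147) + 10) + 456 = (-1/147 + 10) + 456 = 1469/147 + 456 = 68501/147 ≈ 465.99)
J(o) = 147/68501 (J(o) = 1/(68501/147) = 147/68501)
-738923/604361 - 2365844/J(-1432) = -738923/604361 - 2365844/147/68501 = -738923*1/604361 - 2365844*68501/147 = -738923/604361 - 162062679844/147 = -97944363361821365/88841067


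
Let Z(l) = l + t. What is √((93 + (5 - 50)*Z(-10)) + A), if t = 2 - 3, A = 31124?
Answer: 4*√1982 ≈ 178.08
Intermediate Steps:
t = -1
Z(l) = -1 + l (Z(l) = l - 1 = -1 + l)
√((93 + (5 - 50)*Z(-10)) + A) = √((93 + (5 - 50)*(-1 - 10)) + 31124) = √((93 - 45*(-11)) + 31124) = √((93 + 495) + 31124) = √(588 + 31124) = √31712 = 4*√1982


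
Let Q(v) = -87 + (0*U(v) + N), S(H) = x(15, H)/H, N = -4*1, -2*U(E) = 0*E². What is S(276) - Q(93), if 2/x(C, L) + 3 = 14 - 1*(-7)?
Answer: 226045/2484 ≈ 91.000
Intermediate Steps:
x(C, L) = ⅑ (x(C, L) = 2/(-3 + (14 - 1*(-7))) = 2/(-3 + (14 + 7)) = 2/(-3 + 21) = 2/18 = 2*(1/18) = ⅑)
U(E) = 0 (U(E) = -0*E² = -½*0 = 0)
N = -4
S(H) = 1/(9*H)
Q(v) = -91 (Q(v) = -87 + (0*0 - 4) = -87 + (0 - 4) = -87 - 4 = -91)
S(276) - Q(93) = (⅑)/276 - 1*(-91) = (⅑)*(1/276) + 91 = 1/2484 + 91 = 226045/2484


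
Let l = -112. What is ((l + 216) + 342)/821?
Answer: 446/821 ≈ 0.54324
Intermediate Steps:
((l + 216) + 342)/821 = ((-112 + 216) + 342)/821 = (104 + 342)/821 = (1/821)*446 = 446/821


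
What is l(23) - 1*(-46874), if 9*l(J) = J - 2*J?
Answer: 421843/9 ≈ 46871.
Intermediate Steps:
l(J) = -J/9 (l(J) = (J - 2*J)/9 = (-J)/9 = -J/9)
l(23) - 1*(-46874) = -⅑*23 - 1*(-46874) = -23/9 + 46874 = 421843/9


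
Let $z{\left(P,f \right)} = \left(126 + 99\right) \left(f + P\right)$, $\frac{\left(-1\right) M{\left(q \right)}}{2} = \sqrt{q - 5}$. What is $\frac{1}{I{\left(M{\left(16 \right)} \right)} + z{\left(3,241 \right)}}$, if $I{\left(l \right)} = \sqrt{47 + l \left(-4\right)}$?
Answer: $\frac{1}{54900 + \sqrt{47 + 8 \sqrt{11}}} \approx 1.8212 \cdot 10^{-5}$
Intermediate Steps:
$M{\left(q \right)} = - 2 \sqrt{-5 + q}$ ($M{\left(q \right)} = - 2 \sqrt{q - 5} = - 2 \sqrt{-5 + q}$)
$z{\left(P,f \right)} = 225 P + 225 f$ ($z{\left(P,f \right)} = 225 \left(P + f\right) = 225 P + 225 f$)
$I{\left(l \right)} = \sqrt{47 - 4 l}$
$\frac{1}{I{\left(M{\left(16 \right)} \right)} + z{\left(3,241 \right)}} = \frac{1}{\sqrt{47 - 4 \left(- 2 \sqrt{-5 + 16}\right)} + \left(225 \cdot 3 + 225 \cdot 241\right)} = \frac{1}{\sqrt{47 - 4 \left(- 2 \sqrt{11}\right)} + \left(675 + 54225\right)} = \frac{1}{\sqrt{47 + 8 \sqrt{11}} + 54900} = \frac{1}{54900 + \sqrt{47 + 8 \sqrt{11}}}$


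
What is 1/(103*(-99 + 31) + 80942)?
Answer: 1/73938 ≈ 1.3525e-5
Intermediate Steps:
1/(103*(-99 + 31) + 80942) = 1/(103*(-68) + 80942) = 1/(-7004 + 80942) = 1/73938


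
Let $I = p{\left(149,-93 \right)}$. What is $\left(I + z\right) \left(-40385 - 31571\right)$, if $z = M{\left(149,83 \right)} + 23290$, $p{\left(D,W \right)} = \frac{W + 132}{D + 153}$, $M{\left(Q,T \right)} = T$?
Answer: $- \frac{253957368930}{151} \approx -1.6818 \cdot 10^{9}$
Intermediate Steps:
$p{\left(D,W \right)} = \frac{132 + W}{153 + D}$
$I = \frac{39}{302}$ ($I = \frac{132 - 93}{153 + 149} = \frac{1}{302} \cdot 39 = \frac{39}{302} \approx 0.12914$)
$z = 23373$ ($z = 83 + 23290 = 23373$)
$\left(I + z\right) \left(-40385 - 31571\right) = \left(\frac{39}{302} + 23373\right) \left(-40385 - 31571\right) = \frac{7058685}{302} \left(-71956\right) = - \frac{253957368930}{151}$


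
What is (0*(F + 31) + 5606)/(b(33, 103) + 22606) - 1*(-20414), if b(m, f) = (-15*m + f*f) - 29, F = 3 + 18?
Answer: 667359680/32691 ≈ 20414.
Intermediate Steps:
F = 21
b(m, f) = -29 + f² - 15*m (b(m, f) = (-15*m + f²) - 29 = (f² - 15*m) - 29 = -29 + f² - 15*m)
(0*(F + 31) + 5606)/(b(33, 103) + 22606) - 1*(-20414) = (0*(21 + 31) + 5606)/((-29 + 103² - 15*33) + 22606) - 1*(-20414) = (0*52 + 5606)/((-29 + 10609 - 495) + 22606) + 20414 = (0 + 5606)/(10085 + 22606) + 20414 = 5606/32691 + 20414 = 667359680/32691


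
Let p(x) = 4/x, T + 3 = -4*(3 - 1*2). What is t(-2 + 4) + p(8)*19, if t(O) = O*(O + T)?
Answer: -1/2 ≈ -0.50000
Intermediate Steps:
T = -7 (T = -3 - 4*(3 - 1*2) = -3 - 4*(3 - 2) = -3 - 4*1 = -3 - 4 = -7)
t(O) = O*(-7 + O) (t(O) = O*(O - 7) = O*(-7 + O))
t(-2 + 4) + p(8)*19 = (-2 + 4)*(-7 + (-2 + 4)) + (4/8)*19 = 2*(-7 + 2) + (4*(1/8))*19 = 2*(-5) + (1/2)*19 = -10 + 19/2 = -1/2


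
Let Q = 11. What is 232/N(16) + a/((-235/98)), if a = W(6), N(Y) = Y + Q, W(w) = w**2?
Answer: -40736/6345 ≈ -6.4202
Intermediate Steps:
N(Y) = 11 + Y (N(Y) = Y + 11 = 11 + Y)
a = 36 (a = 6**2 = 36)
232/N(16) + a/((-235/98)) = 232/(11 + 16) + 36/((-235/98)) = 232/27 + 36/((-235*1/98)) = 232*(1/27) + 36/(-235/98) = 232/27 + 36*(-98/235) = 232/27 - 3528/235 = -40736/6345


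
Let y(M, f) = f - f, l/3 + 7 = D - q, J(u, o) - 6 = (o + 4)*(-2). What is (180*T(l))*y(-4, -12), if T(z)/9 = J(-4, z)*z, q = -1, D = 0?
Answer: 0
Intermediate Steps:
J(u, o) = -2 - 2*o (J(u, o) = 6 + (o + 4)*(-2) = 6 + (4 + o)*(-2) = 6 + (-8 - 2*o) = -2 - 2*o)
l = -18 (l = -21 + 3*(0 - 1*(-1)) = -21 + 3*(0 + 1) = -21 + 3*1 = -21 + 3 = -18)
T(z) = 9*z*(-2 - 2*z) (T(z) = 9*((-2 - 2*z)*z) = 9*(z*(-2 - 2*z)) = 9*z*(-2 - 2*z))
y(M, f) = 0
(180*T(l))*y(-4, -12) = (180*(-18*(-18)*(1 - 18)))*0 = (180*(-18*(-18)*(-17)))*0 = (180*(-5508))*0 = -991440*0 = 0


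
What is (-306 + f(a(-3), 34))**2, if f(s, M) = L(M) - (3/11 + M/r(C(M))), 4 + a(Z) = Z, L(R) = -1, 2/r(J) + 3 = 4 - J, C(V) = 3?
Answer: 9036036/121 ≈ 74678.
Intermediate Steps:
r(J) = 2/(1 - J) (r(J) = 2/(-3 + (4 - J)) = 2/(1 - J))
a(Z) = -4 + Z
f(s, M) = -14/11 + M (f(s, M) = -1 - (3/11 + M/((-2/(-1 + 3)))) = -1 - (3*(1/11) + M/((-2/2))) = -1 - (3/11 + M/((-2*1/2))) = -1 - (3/11 + M/(-1)) = -1 - (3/11 + M*(-1)) = -1 - (3/11 - M) = -1 + (-3/11 + M) = -14/11 + M)
(-306 + f(a(-3), 34))**2 = (-306 + (-14/11 + 34))**2 = (-306 + 360/11)**2 = (-3006/11)**2 = 9036036/121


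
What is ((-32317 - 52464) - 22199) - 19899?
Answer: -126879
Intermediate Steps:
((-32317 - 52464) - 22199) - 19899 = (-84781 - 22199) - 19899 = -106980 - 19899 = -126879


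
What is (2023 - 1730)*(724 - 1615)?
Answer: -261063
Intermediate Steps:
(2023 - 1730)*(724 - 1615) = 293*(-891) = -261063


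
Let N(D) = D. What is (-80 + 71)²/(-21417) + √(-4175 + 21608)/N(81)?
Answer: -27/7139 + √1937/27 ≈ 1.6263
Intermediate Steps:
(-80 + 71)²/(-21417) + √(-4175 + 21608)/N(81) = (-80 + 71)²/(-21417) + √(-4175 + 21608)/81 = (-9)²*(-1/21417) + √17433*(1/81) = 81*(-1/21417) + (3*√1937)*(1/81) = -27/7139 + √1937/27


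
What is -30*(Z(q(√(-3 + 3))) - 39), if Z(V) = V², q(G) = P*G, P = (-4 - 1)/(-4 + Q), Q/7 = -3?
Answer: 1170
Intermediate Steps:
Q = -21 (Q = 7*(-3) = -21)
P = ⅕ (P = (-4 - 1)/(-4 - 21) = -5/(-25) = -5*(-1/25) = ⅕ ≈ 0.20000)
q(G) = G/5
-30*(Z(q(√(-3 + 3))) - 39) = -30*((√(-3 + 3)/5)² - 39) = -30*((√0/5)² - 39) = -30*(((⅕)*0)² - 39) = -30*(0² - 39) = -30*(0 - 39) = -30*(-39) = 1170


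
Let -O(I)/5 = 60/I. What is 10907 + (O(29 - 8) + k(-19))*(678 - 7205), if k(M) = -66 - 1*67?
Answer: 6805686/7 ≈ 9.7224e+5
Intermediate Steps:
k(M) = -133 (k(M) = -66 - 67 = -133)
O(I) = -300/I
10907 + (O(29 - 8) + k(-19))*(678 - 7205) = 10907 + (-300/(29 - 8) - 133)*(678 - 7205) = 10907 + (-300/21 - 133)*(-6527) = 10907 + (-300*1/21 - 133)*(-6527) = 10907 + (-100/7 - 133)*(-6527) = 10907 - 1031/7*(-6527) = 10907 + 6729337/7 = 6805686/7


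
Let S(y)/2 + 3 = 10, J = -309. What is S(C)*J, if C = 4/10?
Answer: -4326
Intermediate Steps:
C = 2/5 (C = 4*(1/10) = 2/5 ≈ 0.40000)
S(y) = 14 (S(y) = -6 + 2*10 = -6 + 20 = 14)
S(C)*J = 14*(-309) = -4326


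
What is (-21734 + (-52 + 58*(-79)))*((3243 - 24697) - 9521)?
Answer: 816748800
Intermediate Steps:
(-21734 + (-52 + 58*(-79)))*((3243 - 24697) - 9521) = (-21734 + (-52 - 4582))*(-21454 - 9521) = (-21734 - 4634)*(-30975) = -26368*(-30975) = 816748800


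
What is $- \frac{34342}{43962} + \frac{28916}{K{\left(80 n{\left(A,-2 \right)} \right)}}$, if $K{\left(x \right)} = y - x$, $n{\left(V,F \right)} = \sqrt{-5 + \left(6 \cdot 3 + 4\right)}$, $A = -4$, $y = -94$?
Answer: $\frac{14507540545}{549327171} - \frac{578320 \sqrt{17}}{24991} \approx -69.004$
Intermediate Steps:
$n{\left(V,F \right)} = \sqrt{17}$ ($n{\left(V,F \right)} = \sqrt{-5 + \left(18 + 4\right)} = \sqrt{-5 + 22} = \sqrt{17}$)
$K{\left(x \right)} = -94 - x$
$- \frac{34342}{43962} + \frac{28916}{K{\left(80 n{\left(A,-2 \right)} \right)}} = - \frac{34342}{43962} + \frac{28916}{-94 - 80 \sqrt{17}} = \left(-34342\right) \frac{1}{43962} + \frac{28916}{-94 - 80 \sqrt{17}} = - \frac{17171}{21981} + \frac{28916}{-94 - 80 \sqrt{17}}$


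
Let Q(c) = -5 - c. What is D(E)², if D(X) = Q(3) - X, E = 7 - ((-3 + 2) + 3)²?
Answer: 121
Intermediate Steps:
E = 3 (E = 7 - (-1 + 3)² = 7 - 1*2² = 7 - 1*4 = 7 - 4 = 3)
D(X) = -8 - X (D(X) = (-5 - 1*3) - X = (-5 - 3) - X = -8 - X)
D(E)² = (-8 - 1*3)² = (-8 - 3)² = (-11)² = 121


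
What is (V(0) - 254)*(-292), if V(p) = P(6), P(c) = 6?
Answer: 72416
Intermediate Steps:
V(p) = 6
(V(0) - 254)*(-292) = (6 - 254)*(-292) = -248*(-292) = 72416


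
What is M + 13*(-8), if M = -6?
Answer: -110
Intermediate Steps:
M + 13*(-8) = -6 + 13*(-8) = -6 - 104 = -110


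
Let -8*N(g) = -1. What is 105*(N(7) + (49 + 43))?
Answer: 77385/8 ≈ 9673.1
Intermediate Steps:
N(g) = ⅛ (N(g) = -⅛*(-1) = ⅛)
105*(N(7) + (49 + 43)) = 105*(⅛ + (49 + 43)) = 105*(⅛ + 92) = 105*(737/8) = 77385/8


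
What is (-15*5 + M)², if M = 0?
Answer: 5625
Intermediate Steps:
(-15*5 + M)² = (-15*5 + 0)² = (-75 + 0)² = (-75)² = 5625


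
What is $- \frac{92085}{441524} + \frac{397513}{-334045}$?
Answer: $- \frac{206272063637}{147488884580} \approx -1.3986$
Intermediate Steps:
$- \frac{92085}{441524} + \frac{397513}{-334045} = \left(-92085\right) \frac{1}{441524} + 397513 \left(- \frac{1}{334045}\right) = - \frac{92085}{441524} - \frac{397513}{334045} = - \frac{206272063637}{147488884580}$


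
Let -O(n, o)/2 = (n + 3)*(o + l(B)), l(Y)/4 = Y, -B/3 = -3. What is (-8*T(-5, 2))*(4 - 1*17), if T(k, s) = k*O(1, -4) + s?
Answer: 133328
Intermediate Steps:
B = 9 (B = -3*(-3) = 9)
l(Y) = 4*Y
O(n, o) = -2*(3 + n)*(36 + o) (O(n, o) = -2*(n + 3)*(o + 4*9) = -2*(3 + n)*(o + 36) = -2*(3 + n)*(36 + o))
T(k, s) = s - 256*k (T(k, s) = k*(-216 - 72*1 - 6*(-4) - 2*1*(-4)) + s = k*(-216 - 72 + 24 + 8) + s = k*(-256) + s = -256*k + s = s - 256*k)
(-8*T(-5, 2))*(4 - 1*17) = (-8*(2 - 256*(-5)))*(4 - 1*17) = (-8*(2 + 1280))*(4 - 17) = -8*1282*(-13) = -10256*(-13) = 133328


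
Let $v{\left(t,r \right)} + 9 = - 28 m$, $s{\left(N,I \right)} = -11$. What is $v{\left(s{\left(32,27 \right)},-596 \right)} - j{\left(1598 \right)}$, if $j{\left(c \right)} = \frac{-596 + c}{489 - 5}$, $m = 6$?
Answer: $- \frac{43335}{242} \approx -179.07$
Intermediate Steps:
$j{\left(c \right)} = - \frac{149}{121} + \frac{c}{484}$ ($j{\left(c \right)} = \frac{-596 + c}{484} = \left(-596 + c\right) \frac{1}{484} = - \frac{149}{121} + \frac{c}{484}$)
$v{\left(t,r \right)} = -177$ ($v{\left(t,r \right)} = -9 - 168 = -177$)
$v{\left(s{\left(32,27 \right)},-596 \right)} - j{\left(1598 \right)} = -177 - \left(- \frac{149}{121} + \frac{1}{484} \cdot 1598\right) = -177 - \left(- \frac{149}{121} + \frac{799}{242}\right) = -177 - \frac{501}{242} = - \frac{43335}{242}$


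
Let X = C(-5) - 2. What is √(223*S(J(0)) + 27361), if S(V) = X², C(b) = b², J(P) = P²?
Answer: 4*√9083 ≈ 381.22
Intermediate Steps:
X = 23 (X = (-5)² - 2 = 25 - 2 = 23)
S(V) = 529 (S(V) = 23² = 529)
√(223*S(J(0)) + 27361) = √(223*529 + 27361) = √(117967 + 27361) = √145328 = 4*√9083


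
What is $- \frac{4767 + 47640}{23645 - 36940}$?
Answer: $\frac{52407}{13295} \approx 3.9419$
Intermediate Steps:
$- \frac{4767 + 47640}{23645 - 36940} = - \frac{52407}{-13295} = - \frac{52407 \left(-1\right)}{13295} = \left(-1\right) \left(- \frac{52407}{13295}\right) = \frac{52407}{13295}$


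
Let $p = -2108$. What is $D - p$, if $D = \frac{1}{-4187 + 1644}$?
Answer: $\frac{5360643}{2543} \approx 2108.0$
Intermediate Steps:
$D = - \frac{1}{2543}$ ($D = \frac{1}{-2543} = - \frac{1}{2543} \approx -0.00039324$)
$D - p = - \frac{1}{2543} - -2108 = - \frac{1}{2543} + 2108 = \frac{5360643}{2543}$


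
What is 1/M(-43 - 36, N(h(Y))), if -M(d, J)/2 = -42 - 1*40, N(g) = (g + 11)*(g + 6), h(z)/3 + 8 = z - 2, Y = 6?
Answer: 1/164 ≈ 0.0060976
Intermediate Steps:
h(z) = -30 + 3*z (h(z) = -24 + 3*(z - 2) = -24 + 3*(-2 + z) = -24 + (-6 + 3*z) = -30 + 3*z)
N(g) = (6 + g)*(11 + g) (N(g) = (11 + g)*(6 + g) = (6 + g)*(11 + g))
M(d, J) = 164 (M(d, J) = -2*(-42 - 1*40) = -2*(-42 - 40) = -2*(-82) = 164)
1/M(-43 - 36, N(h(Y))) = 1/164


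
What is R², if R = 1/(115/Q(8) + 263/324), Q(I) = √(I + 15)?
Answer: 6343738416144/3635129002104961 - 89452149120*√23/3635129002104961 ≈ 0.0016271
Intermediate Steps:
Q(I) = √(15 + I)
R = 1/(263/324 + 5*√23) (R = 1/(115/(√(15 + 8)) + 263/324) = 1/(115/(√23) + 263*(1/324)) = 1/(115*(√23/23) + 263/324) = 1/(5*√23 + 263/324) = 1/(263/324 + 5*√23) ≈ 0.040337)
R² = (-85212/60292031 + 524880*√23/60292031)²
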